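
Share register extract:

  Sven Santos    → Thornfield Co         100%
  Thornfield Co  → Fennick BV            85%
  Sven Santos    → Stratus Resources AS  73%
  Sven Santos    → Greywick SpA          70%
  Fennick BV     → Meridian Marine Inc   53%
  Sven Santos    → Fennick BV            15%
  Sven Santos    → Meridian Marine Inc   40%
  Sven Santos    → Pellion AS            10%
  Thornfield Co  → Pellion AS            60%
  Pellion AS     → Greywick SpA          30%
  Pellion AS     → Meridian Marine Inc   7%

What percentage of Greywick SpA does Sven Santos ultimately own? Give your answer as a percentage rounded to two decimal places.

91.00%

Sven reaches Greywick along 3 paths.
Direct stake: 70% = 70%.
Via Thornfield → Pellion: 100% × 60% × 30% = 18%.
Via Pellion: 10% × 30% = 3%.
Total: 70% + 18% + 3% = 91%.
Rounded: 91.00%.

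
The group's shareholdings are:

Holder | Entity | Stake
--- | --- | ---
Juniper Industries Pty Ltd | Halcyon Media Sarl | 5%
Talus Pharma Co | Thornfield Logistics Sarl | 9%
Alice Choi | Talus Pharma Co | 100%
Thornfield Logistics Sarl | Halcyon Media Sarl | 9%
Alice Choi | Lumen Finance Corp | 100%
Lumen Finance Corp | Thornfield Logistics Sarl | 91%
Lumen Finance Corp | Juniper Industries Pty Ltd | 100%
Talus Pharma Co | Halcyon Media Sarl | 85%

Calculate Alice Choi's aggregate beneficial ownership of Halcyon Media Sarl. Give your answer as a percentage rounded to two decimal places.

99.00%

Alice reaches Halcyon along 4 paths.
Via Talus: 100% × 85% = 85%.
Via Talus → Thornfield: 100% × 9% × 9% = 0.81%.
Via Lumen → Thornfield: 100% × 91% × 9% = 8.19%.
Via Lumen → Juniper: 100% × 100% × 5% = 5%.
Total: 85% + 0.81% + 8.19% + 5% = 99%.
Rounded: 99.00%.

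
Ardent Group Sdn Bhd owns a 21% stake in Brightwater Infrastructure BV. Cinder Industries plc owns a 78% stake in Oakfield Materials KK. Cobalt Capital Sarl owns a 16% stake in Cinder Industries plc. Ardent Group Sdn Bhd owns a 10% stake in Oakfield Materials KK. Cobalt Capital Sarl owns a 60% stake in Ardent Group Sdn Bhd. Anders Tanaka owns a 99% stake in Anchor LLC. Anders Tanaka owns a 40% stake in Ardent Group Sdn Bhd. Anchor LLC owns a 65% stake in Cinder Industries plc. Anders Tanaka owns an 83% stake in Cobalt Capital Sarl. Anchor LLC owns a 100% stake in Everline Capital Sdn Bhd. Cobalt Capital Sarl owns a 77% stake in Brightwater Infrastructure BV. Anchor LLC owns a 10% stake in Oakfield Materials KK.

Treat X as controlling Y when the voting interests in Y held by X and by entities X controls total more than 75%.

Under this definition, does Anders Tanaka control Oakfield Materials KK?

Anders holds 83% of Cobalt, so Anders controls Cobalt.
Anders holds 99% of Anchor, so Anders controls Anchor.
Anchor and Cobalt together hold 65% + 16% = 81% of Cinder, so Anders controls Cinder.
Anders and Cobalt together hold 40% + 60% = 100% of Ardent, so Anders controls Ardent.
Ardent and Cinder and Anchor together hold 10% + 78% + 10% = 98% of Oakfield, so Anders controls Oakfield.

Yes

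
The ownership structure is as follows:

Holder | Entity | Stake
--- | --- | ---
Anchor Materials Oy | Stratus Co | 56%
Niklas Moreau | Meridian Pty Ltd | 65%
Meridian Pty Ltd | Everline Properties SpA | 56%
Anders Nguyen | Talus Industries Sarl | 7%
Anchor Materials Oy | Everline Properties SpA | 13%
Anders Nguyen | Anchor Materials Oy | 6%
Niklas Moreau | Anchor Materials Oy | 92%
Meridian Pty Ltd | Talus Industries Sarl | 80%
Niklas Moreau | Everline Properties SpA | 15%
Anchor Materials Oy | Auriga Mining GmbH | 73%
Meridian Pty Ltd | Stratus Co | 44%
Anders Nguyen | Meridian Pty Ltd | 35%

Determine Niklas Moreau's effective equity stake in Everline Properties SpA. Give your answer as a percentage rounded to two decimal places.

Niklas reaches Everline along 3 paths.
Via Anchor: 92% × 13% = 11.96%.
Direct stake: 15% = 15%.
Via Meridian: 65% × 56% = 36.4%.
Total: 11.96% + 15% + 36.4% = 63.36%.

63.36%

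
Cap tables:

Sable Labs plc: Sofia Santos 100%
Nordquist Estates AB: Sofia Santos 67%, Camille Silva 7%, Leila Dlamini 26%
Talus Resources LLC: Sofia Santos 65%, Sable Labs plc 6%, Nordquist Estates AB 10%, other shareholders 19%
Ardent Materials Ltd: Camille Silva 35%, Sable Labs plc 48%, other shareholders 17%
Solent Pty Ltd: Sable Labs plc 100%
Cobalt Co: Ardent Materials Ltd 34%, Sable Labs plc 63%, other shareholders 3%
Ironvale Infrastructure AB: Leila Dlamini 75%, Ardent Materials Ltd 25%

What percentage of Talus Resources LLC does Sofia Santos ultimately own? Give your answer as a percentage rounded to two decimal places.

Sofia reaches Talus along 3 paths.
Direct stake: 65% = 65%.
Via Sable: 100% × 6% = 6%.
Via Nordquist: 67% × 10% = 6.7%.
Total: 65% + 6% + 6.7% = 77.7%.
Rounded: 77.70%.

77.70%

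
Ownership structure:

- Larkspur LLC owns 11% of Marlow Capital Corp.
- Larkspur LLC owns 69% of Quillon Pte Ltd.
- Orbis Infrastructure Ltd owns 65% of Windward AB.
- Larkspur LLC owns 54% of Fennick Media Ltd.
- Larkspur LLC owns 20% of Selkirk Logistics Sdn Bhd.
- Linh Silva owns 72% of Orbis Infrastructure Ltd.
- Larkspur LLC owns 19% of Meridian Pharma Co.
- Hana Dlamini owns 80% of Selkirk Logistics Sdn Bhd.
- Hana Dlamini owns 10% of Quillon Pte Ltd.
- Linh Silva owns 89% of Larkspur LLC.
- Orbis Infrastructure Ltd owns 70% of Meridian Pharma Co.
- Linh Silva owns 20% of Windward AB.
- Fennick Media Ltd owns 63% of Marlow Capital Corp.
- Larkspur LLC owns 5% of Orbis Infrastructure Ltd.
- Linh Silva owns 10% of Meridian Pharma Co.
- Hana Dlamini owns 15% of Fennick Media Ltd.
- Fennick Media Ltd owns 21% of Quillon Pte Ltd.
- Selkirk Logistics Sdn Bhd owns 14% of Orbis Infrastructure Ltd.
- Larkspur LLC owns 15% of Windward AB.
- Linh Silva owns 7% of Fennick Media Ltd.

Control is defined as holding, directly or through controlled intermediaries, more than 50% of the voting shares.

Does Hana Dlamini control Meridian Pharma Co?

No

Hana holds 80% of Selkirk, so Hana controls Selkirk.
Neither Hana nor any entity Hana controls holds any voting interest in Meridian.
So Hana does not control Meridian.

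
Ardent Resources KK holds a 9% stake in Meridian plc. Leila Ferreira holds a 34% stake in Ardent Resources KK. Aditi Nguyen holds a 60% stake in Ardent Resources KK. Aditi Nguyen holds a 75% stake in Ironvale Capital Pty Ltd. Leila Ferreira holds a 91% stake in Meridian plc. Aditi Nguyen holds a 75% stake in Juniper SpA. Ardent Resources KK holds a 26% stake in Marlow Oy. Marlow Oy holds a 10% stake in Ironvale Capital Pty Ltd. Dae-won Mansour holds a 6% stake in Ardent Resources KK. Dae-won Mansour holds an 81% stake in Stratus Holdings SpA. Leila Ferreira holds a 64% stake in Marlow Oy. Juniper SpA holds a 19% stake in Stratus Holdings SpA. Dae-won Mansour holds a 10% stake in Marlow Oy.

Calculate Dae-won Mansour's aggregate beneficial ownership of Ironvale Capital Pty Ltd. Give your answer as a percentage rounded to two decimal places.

Dae-won reaches Ironvale along 2 paths.
Via Ardent → Marlow: 6% × 26% × 10% = 0.156%.
Via Marlow: 10% × 10% = 1%.
Total: 0.156% + 1% = 1.156%.
Rounded: 1.16%.

1.16%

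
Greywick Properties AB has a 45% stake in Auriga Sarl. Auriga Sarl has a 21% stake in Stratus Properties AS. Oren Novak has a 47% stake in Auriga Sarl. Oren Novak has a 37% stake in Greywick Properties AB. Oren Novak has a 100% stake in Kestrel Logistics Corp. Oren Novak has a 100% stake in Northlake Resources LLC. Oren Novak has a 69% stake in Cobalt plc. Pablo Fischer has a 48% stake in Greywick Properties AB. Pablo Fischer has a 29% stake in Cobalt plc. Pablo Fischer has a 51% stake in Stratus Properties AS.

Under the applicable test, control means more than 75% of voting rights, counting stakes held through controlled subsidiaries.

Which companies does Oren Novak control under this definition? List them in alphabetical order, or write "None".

Oren holds 100% of Northlake, so Oren controls Northlake.
Oren holds 100% of Kestrel, so Oren controls Kestrel.
No other company's threshold is met.

Kestrel Logistics Corp, Northlake Resources LLC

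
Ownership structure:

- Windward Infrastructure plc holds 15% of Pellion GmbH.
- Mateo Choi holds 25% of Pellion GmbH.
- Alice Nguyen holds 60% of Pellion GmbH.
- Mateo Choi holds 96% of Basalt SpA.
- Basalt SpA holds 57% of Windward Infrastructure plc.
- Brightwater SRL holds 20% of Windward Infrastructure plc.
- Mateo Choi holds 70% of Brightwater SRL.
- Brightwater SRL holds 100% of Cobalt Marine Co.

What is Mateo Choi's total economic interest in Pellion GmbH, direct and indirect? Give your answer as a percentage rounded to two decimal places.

35.31%

Mateo reaches Pellion along 3 paths.
Via Brightwater → Windward: 70% × 20% × 15% = 2.1%.
Via Basalt → Windward: 96% × 57% × 15% = 8.208%.
Direct stake: 25% = 25%.
Total: 2.1% + 8.208% + 25% = 35.308%.
Rounded: 35.31%.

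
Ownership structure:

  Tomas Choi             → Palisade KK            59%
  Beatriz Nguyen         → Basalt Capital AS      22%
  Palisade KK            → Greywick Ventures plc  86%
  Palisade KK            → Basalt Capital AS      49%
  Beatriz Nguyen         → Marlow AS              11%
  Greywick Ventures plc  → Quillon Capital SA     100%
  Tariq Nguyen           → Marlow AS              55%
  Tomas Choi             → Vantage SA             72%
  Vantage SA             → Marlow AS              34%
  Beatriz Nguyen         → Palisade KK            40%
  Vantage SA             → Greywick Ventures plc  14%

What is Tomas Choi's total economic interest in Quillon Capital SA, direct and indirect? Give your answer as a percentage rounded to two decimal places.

60.82%

Tomas reaches Quillon along 2 paths.
Via Palisade → Greywick: 59% × 86% × 100% = 50.74%.
Via Vantage → Greywick: 72% × 14% × 100% = 10.08%.
Total: 50.74% + 10.08% = 60.82%.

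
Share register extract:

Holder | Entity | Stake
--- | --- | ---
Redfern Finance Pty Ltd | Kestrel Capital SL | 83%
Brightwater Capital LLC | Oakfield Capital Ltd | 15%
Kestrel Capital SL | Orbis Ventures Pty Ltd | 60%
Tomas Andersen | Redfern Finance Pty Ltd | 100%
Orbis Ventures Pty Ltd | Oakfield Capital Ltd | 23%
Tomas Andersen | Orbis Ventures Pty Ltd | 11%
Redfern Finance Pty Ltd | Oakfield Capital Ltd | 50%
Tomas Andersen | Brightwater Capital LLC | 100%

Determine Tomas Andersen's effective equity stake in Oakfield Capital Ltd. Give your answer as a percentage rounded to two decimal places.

78.98%

Tomas reaches Oakfield along 4 paths.
Via Redfern → Kestrel → Orbis: 100% × 83% × 60% × 23% = 11.454%.
Via Orbis: 11% × 23% = 2.53%.
Via Brightwater: 100% × 15% = 15%.
Via Redfern: 100% × 50% = 50%.
Total: 11.454% + 2.53% + 15% + 50% = 78.984%.
Rounded: 78.98%.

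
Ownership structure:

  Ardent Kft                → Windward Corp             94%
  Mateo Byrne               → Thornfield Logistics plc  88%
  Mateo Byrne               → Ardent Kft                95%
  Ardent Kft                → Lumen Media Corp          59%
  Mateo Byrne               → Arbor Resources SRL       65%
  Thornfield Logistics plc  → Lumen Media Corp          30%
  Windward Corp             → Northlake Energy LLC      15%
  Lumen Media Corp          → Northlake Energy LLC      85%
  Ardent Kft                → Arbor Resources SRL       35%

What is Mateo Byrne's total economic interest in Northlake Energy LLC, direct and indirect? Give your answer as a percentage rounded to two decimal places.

Mateo reaches Northlake along 3 paths.
Via Thornfield → Lumen: 88% × 30% × 85% = 22.44%.
Via Ardent → Lumen: 95% × 59% × 85% = 47.6425%.
Via Ardent → Windward: 95% × 94% × 15% = 13.395%.
Total: 22.44% + 47.6425% + 13.395% = 83.4775%.
Rounded: 83.48%.

83.48%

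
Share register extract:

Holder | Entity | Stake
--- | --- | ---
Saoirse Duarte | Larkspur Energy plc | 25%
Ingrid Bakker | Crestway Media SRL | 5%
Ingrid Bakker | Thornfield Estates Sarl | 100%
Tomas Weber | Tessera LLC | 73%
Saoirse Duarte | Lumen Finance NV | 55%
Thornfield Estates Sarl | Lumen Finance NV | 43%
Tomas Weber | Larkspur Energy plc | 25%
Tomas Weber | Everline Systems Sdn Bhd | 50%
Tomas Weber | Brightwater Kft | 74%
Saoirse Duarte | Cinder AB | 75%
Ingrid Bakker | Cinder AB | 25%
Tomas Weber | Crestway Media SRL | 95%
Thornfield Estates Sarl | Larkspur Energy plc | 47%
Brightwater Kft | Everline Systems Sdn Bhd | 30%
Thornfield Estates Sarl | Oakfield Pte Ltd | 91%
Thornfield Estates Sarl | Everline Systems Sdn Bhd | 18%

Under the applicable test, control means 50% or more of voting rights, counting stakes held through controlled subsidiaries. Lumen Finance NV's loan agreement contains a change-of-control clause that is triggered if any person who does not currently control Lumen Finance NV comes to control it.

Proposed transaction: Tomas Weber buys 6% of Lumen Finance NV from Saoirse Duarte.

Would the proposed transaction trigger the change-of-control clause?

The purchase adds only to Tomas's holdings (Saoirse's stake shrinks), so Tomas is the only person who could newly come to control Lumen.
Tomas holds 74% of Brightwater, so Tomas controls Brightwater.
Tomas holds 73% of Tessera, so Tomas controls Tessera.
Brightwater and Tomas together hold 30% + 50% = 80% of Everline, so Tomas controls Everline.
Tomas holds 95% of Crestway, so Tomas controls Crestway.
Neither Tomas nor any entity Tomas controls holds any voting interest in Lumen.
So before the transaction, Tomas does not control Lumen.
After the purchase, Tomas holds 6% of Lumen directly, and Saoirse's stake falls to 49%.
After the transaction, Tomas's side holds 6% of Lumen, not ≥ 50%, so Tomas still does not control Lumen.
No new person acquires control, so the clause is not triggered.

No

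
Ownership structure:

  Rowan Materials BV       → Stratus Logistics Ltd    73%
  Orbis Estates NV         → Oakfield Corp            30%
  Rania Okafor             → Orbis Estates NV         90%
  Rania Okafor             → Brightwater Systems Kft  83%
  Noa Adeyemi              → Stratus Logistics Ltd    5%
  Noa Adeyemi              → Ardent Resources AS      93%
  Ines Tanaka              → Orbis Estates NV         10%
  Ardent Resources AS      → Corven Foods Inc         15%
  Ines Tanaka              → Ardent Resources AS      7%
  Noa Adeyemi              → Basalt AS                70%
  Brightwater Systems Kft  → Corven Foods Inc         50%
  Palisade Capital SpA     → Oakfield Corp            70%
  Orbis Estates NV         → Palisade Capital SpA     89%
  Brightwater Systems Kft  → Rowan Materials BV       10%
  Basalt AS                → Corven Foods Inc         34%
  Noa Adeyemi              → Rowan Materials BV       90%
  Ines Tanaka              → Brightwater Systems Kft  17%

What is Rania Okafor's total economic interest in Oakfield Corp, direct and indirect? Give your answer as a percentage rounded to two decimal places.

Rania reaches Oakfield along 2 paths.
Via Orbis → Palisade: 90% × 89% × 70% = 56.07%.
Via Orbis: 90% × 30% = 27%.
Total: 56.07% + 27% = 83.07%.

83.07%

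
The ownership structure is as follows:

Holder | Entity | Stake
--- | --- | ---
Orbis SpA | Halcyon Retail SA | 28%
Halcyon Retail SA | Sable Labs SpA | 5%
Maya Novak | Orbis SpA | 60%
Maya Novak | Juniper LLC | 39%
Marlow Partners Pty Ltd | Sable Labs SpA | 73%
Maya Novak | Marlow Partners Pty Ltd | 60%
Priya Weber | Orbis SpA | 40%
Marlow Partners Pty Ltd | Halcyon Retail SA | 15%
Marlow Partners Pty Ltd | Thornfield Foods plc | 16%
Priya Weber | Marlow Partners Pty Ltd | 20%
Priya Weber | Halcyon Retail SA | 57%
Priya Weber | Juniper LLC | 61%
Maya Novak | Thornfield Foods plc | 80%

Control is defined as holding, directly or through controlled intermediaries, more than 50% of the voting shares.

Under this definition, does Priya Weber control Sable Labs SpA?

Priya holds 61% of Juniper, so Priya controls Juniper.
Priya holds 57% of Halcyon, so Priya controls Halcyon.
In Sable, Priya's side holds only 5%, not > 50%.
So Priya does not control Sable.

No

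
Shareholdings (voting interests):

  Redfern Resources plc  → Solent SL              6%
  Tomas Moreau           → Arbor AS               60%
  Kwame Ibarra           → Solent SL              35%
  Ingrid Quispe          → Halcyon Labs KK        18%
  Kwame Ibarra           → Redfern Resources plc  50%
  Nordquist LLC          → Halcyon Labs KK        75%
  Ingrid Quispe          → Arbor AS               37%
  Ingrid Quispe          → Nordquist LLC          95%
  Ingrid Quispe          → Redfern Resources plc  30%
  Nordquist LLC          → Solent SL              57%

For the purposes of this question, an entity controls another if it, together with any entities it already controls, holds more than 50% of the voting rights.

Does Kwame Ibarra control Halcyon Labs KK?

No

Kwame's largest direct stake is 50% in Redfern, which does not meet the threshold, so Kwame controls no company.
Neither Kwame nor any entity Kwame controls holds any voting interest in Halcyon.
So Kwame does not control Halcyon.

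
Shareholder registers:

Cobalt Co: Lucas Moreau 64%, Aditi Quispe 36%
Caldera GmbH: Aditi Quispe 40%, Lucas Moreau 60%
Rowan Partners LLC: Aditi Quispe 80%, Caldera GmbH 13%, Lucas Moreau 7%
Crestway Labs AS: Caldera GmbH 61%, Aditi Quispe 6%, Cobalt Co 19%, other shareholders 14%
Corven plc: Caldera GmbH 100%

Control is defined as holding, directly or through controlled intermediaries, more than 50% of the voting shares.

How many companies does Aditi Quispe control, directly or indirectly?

Aditi holds 80% of Rowan, so Aditi controls Rowan.
No other company's threshold is met.
Aditi controls 1 company.

1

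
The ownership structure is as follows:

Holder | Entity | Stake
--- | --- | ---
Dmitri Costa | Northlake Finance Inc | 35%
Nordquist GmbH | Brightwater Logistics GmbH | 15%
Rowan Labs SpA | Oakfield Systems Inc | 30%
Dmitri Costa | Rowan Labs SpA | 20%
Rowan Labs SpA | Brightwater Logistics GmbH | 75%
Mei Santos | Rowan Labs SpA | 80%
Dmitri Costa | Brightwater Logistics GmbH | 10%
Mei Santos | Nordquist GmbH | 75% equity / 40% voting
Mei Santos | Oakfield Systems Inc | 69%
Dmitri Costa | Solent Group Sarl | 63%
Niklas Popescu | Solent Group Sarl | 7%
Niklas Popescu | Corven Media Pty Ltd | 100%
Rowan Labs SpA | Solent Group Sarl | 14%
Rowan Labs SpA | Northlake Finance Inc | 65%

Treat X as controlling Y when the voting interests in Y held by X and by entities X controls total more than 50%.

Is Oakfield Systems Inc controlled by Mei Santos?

Yes

Mei holds 80% of Rowan, so Mei controls Rowan.
Mei and Rowan together hold 69% + 30% = 99% of Oakfield, so Mei controls Oakfield.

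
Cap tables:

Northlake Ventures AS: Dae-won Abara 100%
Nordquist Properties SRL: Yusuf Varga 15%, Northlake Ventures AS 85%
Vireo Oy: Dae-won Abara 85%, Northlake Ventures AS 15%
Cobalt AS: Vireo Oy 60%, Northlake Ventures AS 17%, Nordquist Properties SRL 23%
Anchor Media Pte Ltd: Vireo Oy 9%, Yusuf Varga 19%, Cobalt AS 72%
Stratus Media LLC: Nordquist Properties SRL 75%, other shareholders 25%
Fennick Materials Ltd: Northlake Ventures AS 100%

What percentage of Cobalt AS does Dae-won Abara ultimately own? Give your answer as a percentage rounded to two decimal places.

Dae-won reaches Cobalt along 4 paths.
Via Vireo: 85% × 60% = 51%.
Via Northlake → Vireo: 100% × 15% × 60% = 9%.
Via Northlake: 100% × 17% = 17%.
Via Northlake → Nordquist: 100% × 85% × 23% = 19.55%.
Total: 51% + 9% + 17% + 19.55% = 96.55%.

96.55%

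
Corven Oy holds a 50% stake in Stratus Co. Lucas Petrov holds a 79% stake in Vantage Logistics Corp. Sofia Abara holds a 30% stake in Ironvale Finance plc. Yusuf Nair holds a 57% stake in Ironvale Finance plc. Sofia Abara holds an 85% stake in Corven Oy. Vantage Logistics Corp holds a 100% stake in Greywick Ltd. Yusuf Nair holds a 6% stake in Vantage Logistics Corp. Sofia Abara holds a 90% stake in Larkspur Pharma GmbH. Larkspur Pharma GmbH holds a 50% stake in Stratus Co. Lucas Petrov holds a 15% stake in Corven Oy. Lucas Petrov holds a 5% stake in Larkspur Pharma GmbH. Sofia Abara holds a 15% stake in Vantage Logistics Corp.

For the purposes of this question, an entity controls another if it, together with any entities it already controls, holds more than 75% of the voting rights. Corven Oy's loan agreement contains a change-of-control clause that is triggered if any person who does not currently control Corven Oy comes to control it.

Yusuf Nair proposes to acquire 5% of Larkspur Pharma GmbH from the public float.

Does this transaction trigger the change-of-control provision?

The purchase changes only Yusuf's holdings, so Yusuf is the only person who could newly come to control Corven.
Yusuf's largest direct stake is 57% in Ironvale, which does not meet the threshold, so Yusuf controls no company.
Neither Yusuf nor any entity Yusuf controls holds any voting interest in Corven.
So before the transaction, Yusuf does not control Corven.
After the purchase, Yusuf holds 5% of Larkspur directly.
Yusuf's side now holds 5% of Larkspur, not > 75%, so Yusuf still does not control Larkspur.
After the transaction, neither Yusuf nor any entity Yusuf controls holds a voting interest in Corven, so Yusuf still does not control it.
No new person acquires control, so the clause is not triggered.

No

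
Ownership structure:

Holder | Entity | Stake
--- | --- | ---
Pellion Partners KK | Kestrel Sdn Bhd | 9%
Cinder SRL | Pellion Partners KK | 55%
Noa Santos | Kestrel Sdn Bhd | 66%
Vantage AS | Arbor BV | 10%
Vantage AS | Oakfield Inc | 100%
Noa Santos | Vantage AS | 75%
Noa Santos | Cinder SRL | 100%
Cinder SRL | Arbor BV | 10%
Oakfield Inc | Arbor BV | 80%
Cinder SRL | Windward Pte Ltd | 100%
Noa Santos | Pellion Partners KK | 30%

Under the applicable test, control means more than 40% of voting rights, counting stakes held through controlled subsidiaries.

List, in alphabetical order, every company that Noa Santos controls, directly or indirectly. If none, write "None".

Noa holds 100% of Cinder, so Noa controls Cinder.
Noa holds 75% of Vantage, so Noa controls Vantage.
Vantage holds 100% of Oakfield, so Noa controls Oakfield.
Cinder and Noa together hold 55% + 30% = 85% of Pellion, so Noa controls Pellion.
Cinder holds 100% of Windward, so Noa controls Windward.
Noa and Pellion together hold 66% + 9% = 75% of Kestrel, so Noa controls Kestrel.
Oakfield and Cinder and Vantage together hold 80% + 10% + 10% = 100% of Arbor, so Noa controls Arbor.

Arbor BV, Cinder SRL, Kestrel Sdn Bhd, Oakfield Inc, Pellion Partners KK, Vantage AS, Windward Pte Ltd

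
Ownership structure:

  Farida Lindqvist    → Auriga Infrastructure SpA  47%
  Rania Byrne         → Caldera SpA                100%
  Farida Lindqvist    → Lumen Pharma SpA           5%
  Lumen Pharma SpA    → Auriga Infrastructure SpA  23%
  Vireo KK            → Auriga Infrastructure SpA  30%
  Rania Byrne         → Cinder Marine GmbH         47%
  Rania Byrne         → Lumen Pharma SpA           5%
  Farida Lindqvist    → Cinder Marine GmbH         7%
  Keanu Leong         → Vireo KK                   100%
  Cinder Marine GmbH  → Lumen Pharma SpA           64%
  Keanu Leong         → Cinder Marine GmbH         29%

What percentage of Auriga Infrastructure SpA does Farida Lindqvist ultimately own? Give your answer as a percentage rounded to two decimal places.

Farida reaches Auriga along 3 paths.
Direct stake: 47% = 47%.
Via Cinder → Lumen: 7% × 64% × 23% = 1.0304%.
Via Lumen: 5% × 23% = 1.15%.
Total: 47% + 1.0304% + 1.15% = 49.1804%.
Rounded: 49.18%.

49.18%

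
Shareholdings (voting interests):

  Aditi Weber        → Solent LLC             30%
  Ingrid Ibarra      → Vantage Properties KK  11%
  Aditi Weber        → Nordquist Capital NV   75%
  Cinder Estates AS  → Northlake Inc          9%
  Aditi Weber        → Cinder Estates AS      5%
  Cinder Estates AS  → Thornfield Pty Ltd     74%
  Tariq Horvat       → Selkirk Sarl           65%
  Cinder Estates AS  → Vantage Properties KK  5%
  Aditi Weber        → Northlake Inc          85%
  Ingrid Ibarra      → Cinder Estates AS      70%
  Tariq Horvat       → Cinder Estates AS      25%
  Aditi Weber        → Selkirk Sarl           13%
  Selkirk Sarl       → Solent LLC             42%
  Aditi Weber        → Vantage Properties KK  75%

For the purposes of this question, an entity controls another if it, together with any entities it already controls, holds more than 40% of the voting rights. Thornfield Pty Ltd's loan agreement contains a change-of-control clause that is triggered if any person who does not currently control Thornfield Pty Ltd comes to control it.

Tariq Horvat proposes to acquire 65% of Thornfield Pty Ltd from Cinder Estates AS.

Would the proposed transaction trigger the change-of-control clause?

Yes

The purchase adds only to Tariq's holdings (Cinder's stake shrinks), so Tariq is the only person who could newly come to control Thornfield.
Tariq holds 65% of Selkirk, so Tariq controls Selkirk.
Selkirk holds 42% of Solent, so Tariq controls Solent.
Neither Tariq nor any entity Tariq controls holds any voting interest in Thornfield.
So before the transaction, Tariq does not control Thornfield.
After the purchase, Tariq holds 65% of Thornfield directly, and Cinder's stake falls to 9%.
Tariq holds 65% of Thornfield, so Tariq controls Thornfield.
Tariq did not control Thornfield before and does after, so the clause is triggered.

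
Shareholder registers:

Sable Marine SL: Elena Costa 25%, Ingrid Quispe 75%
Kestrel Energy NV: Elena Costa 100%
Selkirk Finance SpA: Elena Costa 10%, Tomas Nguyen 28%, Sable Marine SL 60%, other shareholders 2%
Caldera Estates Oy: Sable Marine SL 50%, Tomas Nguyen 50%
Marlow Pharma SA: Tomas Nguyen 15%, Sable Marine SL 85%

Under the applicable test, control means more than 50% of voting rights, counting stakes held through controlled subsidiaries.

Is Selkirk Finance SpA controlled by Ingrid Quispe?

Ingrid holds 75% of Sable, so Ingrid controls Sable.
Sable holds 60% of Selkirk, so Ingrid controls Selkirk.

Yes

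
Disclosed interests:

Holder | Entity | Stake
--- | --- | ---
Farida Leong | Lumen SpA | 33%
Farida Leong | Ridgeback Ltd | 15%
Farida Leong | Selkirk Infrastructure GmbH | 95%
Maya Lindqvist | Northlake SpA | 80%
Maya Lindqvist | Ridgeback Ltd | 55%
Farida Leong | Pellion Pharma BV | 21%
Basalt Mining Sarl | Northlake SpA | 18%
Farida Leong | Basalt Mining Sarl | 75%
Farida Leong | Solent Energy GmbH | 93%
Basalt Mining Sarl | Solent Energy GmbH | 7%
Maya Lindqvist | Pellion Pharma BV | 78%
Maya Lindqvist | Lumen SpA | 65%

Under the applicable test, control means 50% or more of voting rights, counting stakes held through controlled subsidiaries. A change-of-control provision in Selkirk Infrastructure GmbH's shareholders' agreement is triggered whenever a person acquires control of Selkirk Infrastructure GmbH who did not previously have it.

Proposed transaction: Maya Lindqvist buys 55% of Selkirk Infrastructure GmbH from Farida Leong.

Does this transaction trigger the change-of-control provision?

The purchase adds only to Maya's holdings (Farida's stake shrinks), so Maya is the only person who could newly come to control Selkirk.
Maya holds 55% of Ridgeback, so Maya controls Ridgeback.
Maya holds 78% of Pellion, so Maya controls Pellion.
Maya holds 65% of Lumen, so Maya controls Lumen.
Maya holds 80% of Northlake, so Maya controls Northlake.
Neither Maya nor any entity Maya controls holds any voting interest in Selkirk.
So before the transaction, Maya does not control Selkirk.
After the purchase, Maya holds 55% of Selkirk directly, and Farida's stake falls to 40%.
Maya holds 55% of Selkirk, so Maya controls Selkirk.
Maya did not control Selkirk before and does after, so the clause is triggered.

Yes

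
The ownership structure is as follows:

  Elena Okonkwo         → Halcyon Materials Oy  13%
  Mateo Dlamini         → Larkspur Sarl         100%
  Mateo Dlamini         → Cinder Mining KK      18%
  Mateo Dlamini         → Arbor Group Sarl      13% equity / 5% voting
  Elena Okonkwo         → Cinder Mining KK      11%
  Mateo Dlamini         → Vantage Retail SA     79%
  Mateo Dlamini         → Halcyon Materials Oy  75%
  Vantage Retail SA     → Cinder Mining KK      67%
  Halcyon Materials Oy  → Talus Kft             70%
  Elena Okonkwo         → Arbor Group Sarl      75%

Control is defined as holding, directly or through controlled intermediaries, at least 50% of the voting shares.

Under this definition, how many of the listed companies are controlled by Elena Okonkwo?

1

Elena holds 75% of Arbor, so Elena controls Arbor.
No other company's threshold is met.
Elena controls 1 company.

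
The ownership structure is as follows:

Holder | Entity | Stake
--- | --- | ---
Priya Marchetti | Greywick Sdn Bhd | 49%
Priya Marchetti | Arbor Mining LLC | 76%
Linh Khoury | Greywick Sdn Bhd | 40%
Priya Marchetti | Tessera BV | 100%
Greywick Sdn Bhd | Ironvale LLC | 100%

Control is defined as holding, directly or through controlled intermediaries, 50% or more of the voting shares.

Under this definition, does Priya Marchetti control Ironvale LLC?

No

Priya holds 100% of Tessera, so Priya controls Tessera.
Priya holds 76% of Arbor, so Priya controls Arbor.
Neither Priya nor any entity Priya controls holds any voting interest in Ironvale.
So Priya does not control Ironvale.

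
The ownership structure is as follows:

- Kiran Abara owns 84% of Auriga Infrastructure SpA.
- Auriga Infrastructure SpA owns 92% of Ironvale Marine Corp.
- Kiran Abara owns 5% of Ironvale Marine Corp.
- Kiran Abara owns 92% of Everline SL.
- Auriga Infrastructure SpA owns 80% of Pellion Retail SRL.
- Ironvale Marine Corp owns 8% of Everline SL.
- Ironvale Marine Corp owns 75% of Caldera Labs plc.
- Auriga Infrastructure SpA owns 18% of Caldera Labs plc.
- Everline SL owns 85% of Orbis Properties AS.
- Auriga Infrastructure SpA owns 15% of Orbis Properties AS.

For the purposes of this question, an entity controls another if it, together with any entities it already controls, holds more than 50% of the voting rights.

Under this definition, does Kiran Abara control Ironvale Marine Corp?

Kiran holds 84% of Auriga, so Kiran controls Auriga.
Auriga and Kiran together hold 92% + 5% = 97% of Ironvale, so Kiran controls Ironvale.

Yes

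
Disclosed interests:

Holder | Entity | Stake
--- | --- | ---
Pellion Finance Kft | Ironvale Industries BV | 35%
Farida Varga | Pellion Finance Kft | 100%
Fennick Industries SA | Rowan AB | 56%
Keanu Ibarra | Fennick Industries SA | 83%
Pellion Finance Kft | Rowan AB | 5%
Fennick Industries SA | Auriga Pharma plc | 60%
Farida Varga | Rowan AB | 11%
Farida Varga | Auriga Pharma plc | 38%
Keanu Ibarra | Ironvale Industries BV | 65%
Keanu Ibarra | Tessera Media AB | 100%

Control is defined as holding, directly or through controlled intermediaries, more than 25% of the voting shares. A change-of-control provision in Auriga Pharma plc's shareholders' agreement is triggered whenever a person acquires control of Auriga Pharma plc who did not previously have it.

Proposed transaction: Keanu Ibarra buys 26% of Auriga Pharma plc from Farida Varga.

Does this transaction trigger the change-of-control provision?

No

The purchase adds only to Keanu's holdings (Farida's stake shrinks), so Keanu is the only person who could newly come to control Auriga.
Keanu holds 83% of Fennick, so Keanu controls Fennick.
Fennick holds 60% of Auriga, so Keanu controls Auriga.
So Keanu already controls Auriga before the transaction.
After the purchase, Keanu holds 26% of Auriga directly, and Farida's stake falls to 12%.
Keanu controlled Auriga already, so this is not a new person acquiring control; every other person's position is unchanged or reduced.
No new person acquires control, so the clause is not triggered.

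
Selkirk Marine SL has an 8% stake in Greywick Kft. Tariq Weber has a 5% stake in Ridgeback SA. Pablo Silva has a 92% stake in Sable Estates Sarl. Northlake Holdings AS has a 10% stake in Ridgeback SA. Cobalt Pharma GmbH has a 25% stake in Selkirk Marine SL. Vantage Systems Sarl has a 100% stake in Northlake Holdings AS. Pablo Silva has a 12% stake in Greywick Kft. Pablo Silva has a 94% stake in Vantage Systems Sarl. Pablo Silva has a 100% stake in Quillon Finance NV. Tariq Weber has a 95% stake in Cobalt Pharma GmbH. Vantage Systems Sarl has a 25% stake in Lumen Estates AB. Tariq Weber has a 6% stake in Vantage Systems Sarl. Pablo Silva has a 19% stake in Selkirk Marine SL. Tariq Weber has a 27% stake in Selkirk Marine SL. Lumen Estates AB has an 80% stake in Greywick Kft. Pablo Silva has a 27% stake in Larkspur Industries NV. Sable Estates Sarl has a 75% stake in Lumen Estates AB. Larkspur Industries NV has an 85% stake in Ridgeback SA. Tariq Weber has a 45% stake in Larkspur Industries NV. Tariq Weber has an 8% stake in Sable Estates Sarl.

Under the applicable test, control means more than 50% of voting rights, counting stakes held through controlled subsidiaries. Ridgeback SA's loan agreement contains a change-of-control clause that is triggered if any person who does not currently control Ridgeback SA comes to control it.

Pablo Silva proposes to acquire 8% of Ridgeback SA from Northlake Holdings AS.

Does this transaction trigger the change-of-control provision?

The purchase adds only to Pablo's holdings (Northlake's stake shrinks), so Pablo is the only person who could newly come to control Ridgeback.
Pablo holds 94% of Vantage, so Pablo controls Vantage.
Pablo holds 92% of Sable, so Pablo controls Sable.
Vantage holds 100% of Northlake, so Pablo controls Northlake.
Sable and Vantage together hold 75% + 25% = 100% of Lumen, so Pablo controls Lumen.
Lumen and Pablo together hold 80% + 12% = 92% of Greywick, so Pablo controls Greywick.
Pablo holds 100% of Quillon, so Pablo controls Quillon.
In Ridgeback, Pablo's side holds only 10%, not > 50%.
So before the transaction, Pablo does not control Ridgeback.
After the purchase, Pablo holds 8% of Ridgeback directly, and Northlake's stake falls to 2%.
After the transaction, Pablo's side holds 2% + 8% = 10% of Ridgeback, not > 50%, so Pablo still does not control Ridgeback.
No new person acquires control, so the clause is not triggered.

No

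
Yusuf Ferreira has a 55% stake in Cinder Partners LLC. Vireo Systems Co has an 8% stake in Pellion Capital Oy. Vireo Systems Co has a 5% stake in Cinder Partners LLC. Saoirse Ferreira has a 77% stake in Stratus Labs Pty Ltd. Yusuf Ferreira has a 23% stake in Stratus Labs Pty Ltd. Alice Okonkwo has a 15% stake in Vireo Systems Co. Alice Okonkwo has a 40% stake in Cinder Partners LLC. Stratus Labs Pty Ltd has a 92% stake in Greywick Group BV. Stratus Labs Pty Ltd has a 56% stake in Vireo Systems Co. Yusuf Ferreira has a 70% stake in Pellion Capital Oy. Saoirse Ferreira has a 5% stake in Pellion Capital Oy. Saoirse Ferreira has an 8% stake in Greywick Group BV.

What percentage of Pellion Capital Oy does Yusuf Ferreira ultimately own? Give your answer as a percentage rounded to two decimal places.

71.03%

Yusuf reaches Pellion along 2 paths.
Via Stratus → Vireo: 23% × 56% × 8% = 1.0304%.
Direct stake: 70% = 70%.
Total: 1.0304% + 70% = 71.0304%.
Rounded: 71.03%.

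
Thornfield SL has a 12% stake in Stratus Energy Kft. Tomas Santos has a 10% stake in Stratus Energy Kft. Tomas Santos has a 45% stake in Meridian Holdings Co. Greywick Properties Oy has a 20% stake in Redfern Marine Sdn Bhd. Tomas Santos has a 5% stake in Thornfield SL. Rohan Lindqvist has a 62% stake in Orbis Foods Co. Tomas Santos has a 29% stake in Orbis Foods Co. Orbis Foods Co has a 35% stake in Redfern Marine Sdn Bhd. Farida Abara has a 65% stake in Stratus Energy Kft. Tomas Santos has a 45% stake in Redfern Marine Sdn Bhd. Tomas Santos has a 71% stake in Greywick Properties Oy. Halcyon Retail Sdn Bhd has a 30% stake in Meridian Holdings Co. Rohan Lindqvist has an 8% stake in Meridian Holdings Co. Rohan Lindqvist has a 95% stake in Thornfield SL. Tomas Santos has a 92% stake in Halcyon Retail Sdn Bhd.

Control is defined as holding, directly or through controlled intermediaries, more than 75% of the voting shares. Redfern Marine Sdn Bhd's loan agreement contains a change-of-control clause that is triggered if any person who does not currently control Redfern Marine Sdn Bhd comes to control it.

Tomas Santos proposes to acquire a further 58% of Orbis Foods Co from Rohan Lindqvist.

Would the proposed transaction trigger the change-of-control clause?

Yes

The purchase adds only to Tomas's holdings (Rohan's stake shrinks), so Tomas is the only person who could newly come to control Redfern.
Tomas holds 92% of Halcyon, so Tomas controls Halcyon.
In Redfern, Tomas's side holds only 45%, not > 75%.
So before the transaction, Tomas does not control Redfern.
After the purchase, Tomas's direct stake in Orbis rises to 29% + 58% = 87%, and Rohan's stake falls to 4%.
Tomas holds 87% of Orbis, so Tomas controls Orbis.
Tomas and Orbis together hold 45% + 35% = 80% of Redfern, so Tomas controls Redfern.
Tomas did not control Redfern before and does after, so the clause is triggered.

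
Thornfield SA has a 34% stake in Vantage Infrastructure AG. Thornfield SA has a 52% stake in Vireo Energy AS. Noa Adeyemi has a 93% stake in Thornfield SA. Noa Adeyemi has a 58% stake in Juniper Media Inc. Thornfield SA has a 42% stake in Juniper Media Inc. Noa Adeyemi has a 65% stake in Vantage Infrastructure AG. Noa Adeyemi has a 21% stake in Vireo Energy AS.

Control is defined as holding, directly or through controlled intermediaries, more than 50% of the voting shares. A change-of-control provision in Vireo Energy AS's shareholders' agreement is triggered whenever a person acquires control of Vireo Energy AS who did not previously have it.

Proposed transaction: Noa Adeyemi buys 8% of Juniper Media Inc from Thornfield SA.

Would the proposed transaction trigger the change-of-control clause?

The purchase adds only to Noa's holdings (Thornfield's stake shrinks), so Noa is the only person who could newly come to control Vireo.
Noa holds 93% of Thornfield, so Noa controls Thornfield.
Thornfield and Noa together hold 52% + 21% = 73% of Vireo, so Noa controls Vireo.
So Noa already controls Vireo before the transaction.
After the purchase, Noa's direct stake in Juniper rises to 58% + 8% = 66%, and Thornfield's stake falls to 34%.
Noa controlled Vireo already, so this is not a new person acquiring control; every other person's position is unchanged or reduced.
No new person acquires control, so the clause is not triggered.

No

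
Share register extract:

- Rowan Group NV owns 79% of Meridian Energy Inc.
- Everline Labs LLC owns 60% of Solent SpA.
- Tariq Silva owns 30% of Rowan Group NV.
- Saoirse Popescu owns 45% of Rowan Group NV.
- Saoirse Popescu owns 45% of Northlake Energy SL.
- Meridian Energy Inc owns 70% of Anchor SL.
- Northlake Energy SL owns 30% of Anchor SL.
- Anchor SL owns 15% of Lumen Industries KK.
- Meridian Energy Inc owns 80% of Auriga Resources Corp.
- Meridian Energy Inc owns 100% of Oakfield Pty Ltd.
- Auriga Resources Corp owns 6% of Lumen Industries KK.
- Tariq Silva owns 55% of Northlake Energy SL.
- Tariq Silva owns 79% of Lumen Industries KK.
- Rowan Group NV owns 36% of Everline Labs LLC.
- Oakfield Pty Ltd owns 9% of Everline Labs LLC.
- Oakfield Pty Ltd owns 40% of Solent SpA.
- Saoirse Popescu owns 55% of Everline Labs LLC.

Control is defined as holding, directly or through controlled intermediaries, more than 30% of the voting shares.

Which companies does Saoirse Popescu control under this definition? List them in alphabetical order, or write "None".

Saoirse holds 45% of Rowan, so Saoirse controls Rowan.
Saoirse holds 45% of Northlake, so Saoirse controls Northlake.
Rowan holds 79% of Meridian, so Saoirse controls Meridian.
Northlake and Meridian together hold 30% + 70% = 100% of Anchor, so Saoirse controls Anchor.
Meridian holds 100% of Oakfield, so Saoirse controls Oakfield.
Oakfield and Rowan and Saoirse together hold 9% + 36% + 55% = 100% of Everline, so Saoirse controls Everline.
Meridian holds 80% of Auriga, so Saoirse controls Auriga.
Everline and Oakfield together hold 60% + 40% = 100% of Solent, so Saoirse controls Solent.
No other company's threshold is met.

Anchor SL, Auriga Resources Corp, Everline Labs LLC, Meridian Energy Inc, Northlake Energy SL, Oakfield Pty Ltd, Rowan Group NV, Solent SpA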